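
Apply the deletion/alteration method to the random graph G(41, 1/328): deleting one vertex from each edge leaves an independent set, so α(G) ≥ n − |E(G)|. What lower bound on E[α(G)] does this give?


E[|E(G)|] = C(41, 2)·p = 820 · (1/328) = 5/2.
E[α(G)] ≥ n − E[|E(G)|] = 41 − 5/2 = 77/2.
Numerically: ≈ 38.500.
(This is only a lower bound; the true E[α(G)] may be larger.)

E[α(G)] ≥ 77/2 ≈ 38.500.


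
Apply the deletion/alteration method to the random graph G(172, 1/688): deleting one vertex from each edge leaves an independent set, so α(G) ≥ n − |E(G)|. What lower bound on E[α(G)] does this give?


E[|E(G)|] = C(172, 2)·p = 14706 · (1/688) = 171/8.
E[α(G)] ≥ n − E[|E(G)|] = 172 − 171/8 = 1205/8.
Numerically: ≈ 150.625.
(This is only a lower bound; the true E[α(G)] may be larger.)

E[α(G)] ≥ 1205/8 ≈ 150.625.


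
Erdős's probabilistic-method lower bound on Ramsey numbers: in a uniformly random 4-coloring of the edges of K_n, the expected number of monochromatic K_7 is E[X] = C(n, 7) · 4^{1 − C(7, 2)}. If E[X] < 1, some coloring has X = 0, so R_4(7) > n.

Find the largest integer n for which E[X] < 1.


We need C(n, 7) · 4^{1 − 21} < 1, i.e. C(n, 7) < 4^{21 − 1} = 1099511627776.
Check values of n near the boundary:
  n = 175: C(175, 7) = 883208107275; 883208107275 < 1099511627776? YES
  n = 176: C(176, 7) = 919790691600; 919790691600 < 1099511627776? YES
  n = 177: C(177, 7) = 957664425960; 957664425960 < 1099511627776? YES
  n = 178: C(178, 7) = 996867063280; 996867063280 < 1099511627776? YES
  n = 179: C(179, 7) = 1037437234460; 1037437234460 < 1099511627776? YES
  n = 180: C(180, 7) = 1079414463600; 1079414463600 < 1099511627776? YES
  n = 181: C(181, 7) = 1122839183400; 1122839183400 < 1099511627776? NO
  n = 182: C(182, 7) = 1167752750736; 1167752750736 < 1099511627776? NO
The largest n with C(n, 7) < 1099511627776 is n = 180 (where E[X] = 67463403975/68719476736 ≈ 0.981722). Hence R_4(7) > 180, i.e. R_4(7) ≥ 181.

Largest n = 180; hence R_4(7) > 180.


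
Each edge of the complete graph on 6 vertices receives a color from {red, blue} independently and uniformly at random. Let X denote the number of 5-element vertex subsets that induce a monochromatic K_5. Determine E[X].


Let X = Σ_S X_S over the C(6, 5) = 6 subsets S of size 5, where X_S = 1 if the K_5 on S is monochromatic.
For a fixed S, the K_5 on S has C(5, 2) = 10 edges. P[all 10 edges red] = (1/2)^10, and likewise for blue, so P[monochromatic] = 2·(1/2)^10 = 2^{1 − 10} = 1/512.
Summing: E[X] = C(6, 5) · 2^{1 − 10} = 6 · 1/512 = 3/256.
Numerically: E[X] ≈ 0.011719.

E[X] = C(6,5)·2^(1−C(5,2)) = 3/256 ≈ 0.011719.


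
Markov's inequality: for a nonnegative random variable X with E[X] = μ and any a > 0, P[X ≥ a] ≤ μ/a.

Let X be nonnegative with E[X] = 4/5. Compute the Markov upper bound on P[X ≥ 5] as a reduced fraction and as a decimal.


μ = E[X] = 4/5, a = 5.
Markov: P[X ≥ 5] ≤ μ/a = (4/5)/5 = 4/25.
Numerically: ≈ 0.1600.
(Since a = 5 > μ = 0.8000, the bound 4/25 is < 1 and informative.)

P[X ≥ 5] ≤ 4/25 ≈ 0.1600.


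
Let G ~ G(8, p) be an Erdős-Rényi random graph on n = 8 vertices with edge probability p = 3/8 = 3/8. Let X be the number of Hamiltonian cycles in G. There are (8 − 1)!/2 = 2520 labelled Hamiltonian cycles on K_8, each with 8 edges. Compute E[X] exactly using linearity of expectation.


K_8 has (8 − 1)!/2 = 2520 labelled Hamiltonian cycles.
For each such Hamiltonian cycle H, let X_H = 1 if all 8 edges of H are present in G. Then P[X_H = 1] = p^{8} = (3/8)^{8} = 6561/16777216.
By linearity of expectation: E[X] = Σ_H E[X_H] = 2520 · p^{8} = 2520 · 6561/16777216 = 2066715/2097152.
Numerically: E[X] ≈ 0.98549.

E[X] = 2520 · (3/8)^{8} = 2066715/2097152 ≈ 0.98549.


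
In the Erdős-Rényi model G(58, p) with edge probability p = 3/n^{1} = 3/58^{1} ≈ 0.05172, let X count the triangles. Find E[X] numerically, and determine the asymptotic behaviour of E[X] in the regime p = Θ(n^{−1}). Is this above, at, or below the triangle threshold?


Number of potential triangles: C(58, 3) = 30856.
Each occurs with probability p³ ≈ (0.05172)³ ≈ 1.383821e-04.
By linearity: E[X] = C(58, 3)·p³ ≈ 30856 · 1.383821e-04 ≈ 4.2699.
Here α = 1, so p = 3/n is exactly at the triangle threshold p ~ 1/n. Asymptotically E[X] → c³/6 = 3³/6 = 9/2 ≈ 4.5000, a bounded constant. In this regime the triangle count is asymptotically Poisson(c³/6).

E[X] ≈ 4.2699; in regime p = Θ(1/n^{1}) E[X] stays bounded (at the triangle threshold p ~ 1/n).


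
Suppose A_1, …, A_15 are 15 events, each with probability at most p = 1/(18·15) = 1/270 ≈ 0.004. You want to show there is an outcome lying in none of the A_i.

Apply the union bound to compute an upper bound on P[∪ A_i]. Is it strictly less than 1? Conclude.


Union bound: P[∪_{i=1}^{15} A_i] ≤ Σ_i P[A_i] ≤ 15·p = 15·(1/270) = 1/18.
Numerically: 1/18 ≈ 0.056.
Is 1/18 < 1? YES.
Since P[∪ A_i] ≤ 1/18 < 1, the complement has P[∩ A_i^c] ≥ 1 − 1/18 = 17/18 > 0, so some outcome avoids every A_i.

15·p = 1/18 ≈ 0.056; existence CERTIFIED by the union bound.


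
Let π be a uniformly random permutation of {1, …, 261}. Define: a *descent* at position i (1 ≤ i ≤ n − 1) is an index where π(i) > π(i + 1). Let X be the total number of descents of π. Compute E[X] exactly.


Write X = Σ X_I over i = 1, …, 260, with X_I the indicator of one descent.
There are 260 indicators.
For each fixed i, the pair (π(i), π(i+1)) is a uniformly random ordered pair of distinct values from {1, …, 261}; by symmetry P[π(i) > π(i+1)] = 1/2.
By linearity: E[X] = 260 · (1/2) = (261 − 1) · (1/2) = 130 ≈ 130.000000.

E[X] = 130 = 130.000000.


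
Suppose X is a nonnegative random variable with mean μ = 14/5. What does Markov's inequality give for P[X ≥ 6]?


μ = E[X] = 14/5, a = 6.
Markov: P[X ≥ 6] ≤ μ/a = (14/5)/6 = 7/15.
Numerically: ≈ 0.466667.
(Since a = 6 > μ = 2.800000, the bound 7/15 is < 1 and informative.)

P[X ≥ 6] ≤ 7/15 ≈ 0.466667.


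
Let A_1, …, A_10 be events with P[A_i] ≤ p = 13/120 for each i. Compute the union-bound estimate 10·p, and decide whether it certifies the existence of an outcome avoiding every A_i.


Union bound: P[∪_{i=1}^{10} A_i] ≤ Σ_i P[A_i] ≤ 10·p = 10·(13/120) = 13/12.
Numerically: 13/12 ≈ 1.083.
Is 13/12 < 1? NO.
Since the bound 13/12 is ≥ 1, the union bound is uninformative here; it does NOT by itself certify existence.

10·p = 13/12 ≈ 1.083; existence NOT certified by the union bound.


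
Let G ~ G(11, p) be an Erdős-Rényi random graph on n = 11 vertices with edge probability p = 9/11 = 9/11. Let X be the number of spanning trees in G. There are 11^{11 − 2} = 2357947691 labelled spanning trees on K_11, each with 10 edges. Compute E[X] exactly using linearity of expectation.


K_11 has 11^{11 − 2} = 2357947691 labelled spanning trees.
For each such spanning tree H, let X_H = 1 if all 10 edges of H are present in G. Then P[X_H = 1] = p^{10} = (9/11)^{10} = 3486784401/25937424601.
Summing the indicators: E[X] = Σ_H E[X_H] = 2357947691 · p^{10} = 2357947691 · 3486784401/25937424601 = 3486784401/11.
Numerically: E[X] ≈ 3.1698e+08.

E[X] = 2357947691 · (9/11)^{10} = 3486784401/11 ≈ 3.1698e+08.


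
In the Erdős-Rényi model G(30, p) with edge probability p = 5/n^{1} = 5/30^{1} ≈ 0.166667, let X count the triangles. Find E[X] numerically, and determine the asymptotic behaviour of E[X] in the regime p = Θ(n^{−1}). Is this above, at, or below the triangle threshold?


Number of potential triangles: C(30, 3) = 4060.
Each occurs with probability p³ ≈ (0.166667)³ ≈ 4.62962963e-03.
By linearity: E[X] = C(30, 3)·p³ ≈ 4060 · 4.62962963e-03 ≈ 18.796296.
Here α = 1, so p = 5/n is exactly at the triangle threshold p ~ 1/n. Asymptotically E[X] → c³/6 = 5³/6 = 125/6 ≈ 20.833333, a bounded constant. In this regime the triangle count is asymptotically Poisson(c³/6).

E[X] ≈ 18.796296; in regime p = Θ(1/n^{1}) E[X] stays bounded (at the triangle threshold p ~ 1/n).


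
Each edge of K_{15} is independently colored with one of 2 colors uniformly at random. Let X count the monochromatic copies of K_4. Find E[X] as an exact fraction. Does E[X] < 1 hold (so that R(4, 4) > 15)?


E[X] = C(15, 4) · 2^{1 − 6} = 1365 · 2^{−5} = 1365/32.
As a reduced fraction: E[X] = 1365/32 ≈ 42.65625.
Is E[X] < 1? NO.
Since E[X] ≥ 1, the first-moment bound is inconclusive at n = 15; it does NOT by itself certify R(4, 4) > 15.

E[X] = 1365/32 ≈ 42.65625; E[X] ≥ 1; first-moment method inconclusive here.


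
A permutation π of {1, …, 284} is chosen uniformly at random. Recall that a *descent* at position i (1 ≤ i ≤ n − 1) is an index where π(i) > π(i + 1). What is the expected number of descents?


Write X = Σ X_I over i = 1, …, 283, with X_I the indicator of one descent.
There are 283 indicators.
For each fixed i, the pair (π(i), π(i+1)) is a uniformly random ordered pair of distinct values from {1, …, 284}; by symmetry P[π(i) > π(i+1)] = 1/2.
By linearity: E[X] = 283 · (1/2) = (284 − 1) · (1/2) = 283/2 ≈ 141.50000.

E[X] = 283/2 = 141.50000.


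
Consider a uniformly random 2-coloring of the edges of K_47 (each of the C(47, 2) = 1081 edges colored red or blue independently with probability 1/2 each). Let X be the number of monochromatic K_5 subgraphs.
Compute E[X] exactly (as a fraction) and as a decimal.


Let X = Σ_S X_S over the C(47, 5) = 1533939 subsets S of size 5, where X_S = 1 if the K_5 on S is monochromatic.
For a fixed S, the K_5 on S has C(5, 2) = 10 edges. P[all 10 edges red] = (1/2)^10, and likewise for blue, so P[monochromatic] = 2·(1/2)^10 = 2^{1 − 10} = 1/512.
Summing: E[X] = C(47, 5) · 2^{1 − 10} = 1533939 · 1/512 = 1533939/512.
Numerically: E[X] ≈ 2995.97461.

E[X] = C(47,5)·2^(1−C(5,2)) = 1533939/512 ≈ 2995.97461.


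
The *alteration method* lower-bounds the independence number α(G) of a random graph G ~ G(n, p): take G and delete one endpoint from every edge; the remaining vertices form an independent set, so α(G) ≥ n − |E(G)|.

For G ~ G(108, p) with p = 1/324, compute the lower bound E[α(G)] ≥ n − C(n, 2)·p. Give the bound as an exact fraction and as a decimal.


E[|E(G)|] = C(108, 2)·p = 5778 · (1/324) = 107/6.
E[α(G)] ≥ n − E[|E(G)|] = 108 − 107/6 = 541/6.
Numerically: ≈ 90.167.
(This is only a lower bound; the true E[α(G)] may be larger.)

E[α(G)] ≥ 541/6 ≈ 90.167.


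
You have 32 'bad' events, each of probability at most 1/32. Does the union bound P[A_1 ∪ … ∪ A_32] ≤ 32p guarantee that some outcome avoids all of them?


Union bound: P[∪_{i=1}^{32} A_i] ≤ Σ_i P[A_i] ≤ 32·p = 32·(1/32) = 1.
Numerically: 1 ≈ 1.0000.
Is 1 < 1? NO.
Since the bound 1 is ≥ 1, the union bound is uninformative here; it does NOT by itself certify existence.

32·p = 1 ≈ 1.0000; existence NOT certified by the union bound.


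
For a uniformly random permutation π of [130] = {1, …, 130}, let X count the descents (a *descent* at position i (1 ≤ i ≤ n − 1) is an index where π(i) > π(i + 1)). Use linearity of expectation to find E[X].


Write X = Σ X_I over i = 1, …, 129, with X_I the indicator of one descent.
There are 129 indicators.
For each fixed i, the pair (π(i), π(i+1)) is a uniformly random ordered pair of distinct values from {1, …, 130}; by symmetry P[π(i) > π(i+1)] = 1/2.
By linearity: E[X] = 129 · (1/2) = (130 − 1) · (1/2) = 129/2 ≈ 64.50000.

E[X] = 129/2 = 64.50000.


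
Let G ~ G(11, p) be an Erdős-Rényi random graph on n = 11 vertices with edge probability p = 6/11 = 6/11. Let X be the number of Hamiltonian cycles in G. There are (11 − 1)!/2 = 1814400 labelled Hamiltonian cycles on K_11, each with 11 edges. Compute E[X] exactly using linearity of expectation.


K_11 has (11 − 1)!/2 = 1814400 labelled Hamiltonian cycles.
For each such Hamiltonian cycle H, let X_H = 1 if all 11 edges of H are present in G. Then P[X_H = 1] = p^{11} = (6/11)^{11} = 362797056/285311670611.
By linearity of expectation: E[X] = Σ_H E[X_H] = 1814400 · p^{11} = 1814400 · 362797056/285311670611 = 658258978406400/285311670611.
Numerically: E[X] ≈ 2307.

E[X] = 1814400 · (6/11)^{11} = 658258978406400/285311670611 ≈ 2307.


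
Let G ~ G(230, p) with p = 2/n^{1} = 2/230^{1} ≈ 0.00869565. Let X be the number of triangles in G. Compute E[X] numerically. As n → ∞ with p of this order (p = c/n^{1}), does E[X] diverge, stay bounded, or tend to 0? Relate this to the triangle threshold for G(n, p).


Number of potential triangles: C(230, 3) = 2001460.
Each occurs with probability p³ ≈ (0.00869565)³ ≈ 6.57516232e-07.
By linearity: E[X] = C(230, 3)·p³ ≈ 2001460 · 6.57516232e-07 ≈ 1.315992.
Here α = 1, so p = 2/n is exactly at the triangle threshold p ~ 1/n. Asymptotically E[X] → c³/6 = 2³/6 = 4/3 ≈ 1.333333, a bounded constant. In this regime the triangle count is asymptotically Poisson(c³/6).

E[X] ≈ 1.315992; in regime p = Θ(1/n^{1}) E[X] stays bounded (at the triangle threshold p ~ 1/n).


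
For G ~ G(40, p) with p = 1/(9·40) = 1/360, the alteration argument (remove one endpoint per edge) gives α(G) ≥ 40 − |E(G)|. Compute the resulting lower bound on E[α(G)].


E[|E(G)|] = C(40, 2)·p = 780 · (1/360) = 13/6.
E[α(G)] ≥ n − E[|E(G)|] = 40 − 13/6 = 227/6.
Numerically: ≈ 37.8333.
(This is only a lower bound; the true E[α(G)] may be larger.)

E[α(G)] ≥ 227/6 ≈ 37.8333.


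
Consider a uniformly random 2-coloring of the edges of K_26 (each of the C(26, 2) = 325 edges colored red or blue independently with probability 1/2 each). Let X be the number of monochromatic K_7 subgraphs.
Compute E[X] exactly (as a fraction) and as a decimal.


Let X = Σ_S X_S over the C(26, 7) = 657800 subsets S of size 7, where X_S = 1 if the K_7 on S is monochromatic.
For a fixed S, the K_7 on S has C(7, 2) = 21 edges. P[all 21 edges red] = (1/2)^21, and likewise for blue, so P[monochromatic] = 2·(1/2)^21 = 2^{1 − 21} = 1/1048576.
By linearity: E[X] = C(26, 7) · 2^{1 − 21} = 657800 · 1/1048576 = 82225/131072.
Numerically: E[X] ≈ 0.62733.

E[X] = C(26,7)·2^(1−C(7,2)) = 82225/131072 ≈ 0.62733.


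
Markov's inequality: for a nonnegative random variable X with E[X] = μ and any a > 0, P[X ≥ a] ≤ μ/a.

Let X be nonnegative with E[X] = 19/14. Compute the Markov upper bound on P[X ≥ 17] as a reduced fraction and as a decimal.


μ = E[X] = 19/14, a = 17.
Markov: P[X ≥ 17] ≤ μ/a = (19/14)/17 = 19/238.
Numerically: ≈ 0.080.
(Since a = 17 > μ = 1.357, the bound 19/238 is < 1 and informative.)

P[X ≥ 17] ≤ 19/238 ≈ 0.080.


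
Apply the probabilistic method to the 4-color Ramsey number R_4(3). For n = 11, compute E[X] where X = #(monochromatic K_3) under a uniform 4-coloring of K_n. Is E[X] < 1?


E[X] = C(11, 3) · 4^{1 − 3} = 165 · 4^{−2} = 165/16.
As a reduced fraction: E[X] = 165/16 ≈ 10.31250.
Is E[X] < 1? NO.
Since E[X] ≥ 1, the first-moment bound is inconclusive at n = 11; it does NOT by itself certify R_4(3) > 11.

E[X] = 165/16 ≈ 10.31250; E[X] ≥ 1; first-moment method inconclusive here.


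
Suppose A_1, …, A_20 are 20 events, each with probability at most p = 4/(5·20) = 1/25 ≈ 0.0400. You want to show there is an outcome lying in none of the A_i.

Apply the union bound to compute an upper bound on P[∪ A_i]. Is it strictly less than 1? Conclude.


Union bound: P[∪_{i=1}^{20} A_i] ≤ Σ_i P[A_i] ≤ 20·p = 20·(1/25) = 4/5.
Numerically: 4/5 ≈ 0.8000.
Is 4/5 < 1? YES.
Since P[∪ A_i] ≤ 4/5 < 1, the complement has P[∩ A_i^c] ≥ 1 − 4/5 = 1/5 > 0, so some outcome avoids every A_i.

20·p = 4/5 ≈ 0.8000; existence CERTIFIED by the union bound.


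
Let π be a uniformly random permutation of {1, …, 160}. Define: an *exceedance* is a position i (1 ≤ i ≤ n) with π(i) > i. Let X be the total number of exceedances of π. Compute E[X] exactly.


Write X = Σ_{i=1}^{160} X_i, where X_i = 1_{π(i) > i}.
For each fixed i, π(i) is uniform over {1, …, 160} (marginal of a uniform permutation), so P[π(i) > i] = (n − i)/n. Summing: Σ_{i=1}^{160} (n − i)/n = (0 + 1 + … + 159)/160 = 160(160 − 1)/(2·160) = (160 − 1)/2.
Hence E[X] = Σ_{i=1}^{160} (160 − i)/160 = 159/2 ≈ 79.5000.

E[X] = 159/2 = 79.5000.


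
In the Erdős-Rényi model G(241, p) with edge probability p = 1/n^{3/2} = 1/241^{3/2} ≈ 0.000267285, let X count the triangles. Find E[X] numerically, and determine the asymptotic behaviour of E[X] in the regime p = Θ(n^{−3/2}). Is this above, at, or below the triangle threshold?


Number of potential triangles: C(241, 3) = 2303960.
Each occurs with probability p³ ≈ (0.000267285)³ ≈ 1.90951603e-11.
By linearity: E[X] = C(241, 3)·p³ ≈ 2303960 · 1.90951603e-11 ≈ 0.000044.
Since α = 3/2 > 1, p = c/n^{3/2} = o(1/n) is below the triangle threshold p ~ 1/n. Asymptotically E[X] ~ (c³/6)·n^{3(1−α)} = (1³/6)·n^{-1.5} → 0, so by Markov's inequality G has no triangles w.h.p.

E[X] ≈ 0.000044; in regime p = Θ(1/n^{3/2}) E[X] tends to 0 (below the triangle threshold p ~ 1/n).


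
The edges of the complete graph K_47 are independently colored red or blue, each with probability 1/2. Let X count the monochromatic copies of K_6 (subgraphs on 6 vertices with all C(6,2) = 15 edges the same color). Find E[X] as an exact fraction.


Let X = Σ_S X_S over the C(47, 6) = 10737573 subsets S of size 6, where X_S = 1 if the K_6 on S is monochromatic.
For a fixed S, the K_6 on S has C(6, 2) = 15 edges. P[all 15 edges red] = (1/2)^15, and likewise for blue, so P[monochromatic] = 2·(1/2)^15 = 2^{1 − 15} = 1/16384.
By linearity: E[X] = C(47, 6) · 2^{1 − 15} = 10737573 · 1/16384 = 10737573/16384.
Numerically: E[X] ≈ 655.36945.

E[X] = C(47,6)·2^(1−C(6,2)) = 10737573/16384 ≈ 655.36945.


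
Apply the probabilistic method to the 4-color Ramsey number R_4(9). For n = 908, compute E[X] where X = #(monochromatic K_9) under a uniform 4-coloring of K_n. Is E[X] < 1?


E[X] = C(908, 9) · 4^{1 − 36} = 1111058428637338083100 · 4^{−35} = 1111058428637338083100/1180591620717411303424.
As a reduced fraction: E[X] = 277764607159334520775/295147905179352825856 ≈ 0.9411031.
Is E[X] < 1? YES.
Since E[X] < 1, there exists a 4-coloring of K_{908} with no monochromatic K_9; hence R_4(9) > 908.

E[X] = 277764607159334520775/295147905179352825856 ≈ 0.9411031; E[X] < 1, so R_4(9) > 908.


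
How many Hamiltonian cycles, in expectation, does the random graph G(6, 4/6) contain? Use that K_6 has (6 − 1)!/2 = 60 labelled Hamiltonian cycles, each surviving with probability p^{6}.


K_6 has (6 − 1)!/2 = 60 labelled Hamiltonian cycles.
For each such Hamiltonian cycle H, let X_H = 1 if all 6 edges of H are present in G. Then P[X_H = 1] = p^{6} = (2/3)^{6} = 64/729.
By linearity: E[X] = Σ_H E[X_H] = 60 · p^{6} = 60 · 64/729 = 1280/243.
Numerically: E[X] ≈ 5.27.

E[X] = 60 · (2/3)^{6} = 1280/243 ≈ 5.27.


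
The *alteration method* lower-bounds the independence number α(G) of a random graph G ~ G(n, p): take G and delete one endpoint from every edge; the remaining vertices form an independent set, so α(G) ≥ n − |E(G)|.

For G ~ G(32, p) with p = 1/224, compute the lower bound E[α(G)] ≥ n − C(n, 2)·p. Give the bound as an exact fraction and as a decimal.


E[|E(G)|] = C(32, 2)·p = 496 · (1/224) = 31/14.
E[α(G)] ≥ n − E[|E(G)|] = 32 − 31/14 = 417/14.
Numerically: ≈ 29.785714.
(This is only a lower bound; the true E[α(G)] may be larger.)

E[α(G)] ≥ 417/14 ≈ 29.785714.


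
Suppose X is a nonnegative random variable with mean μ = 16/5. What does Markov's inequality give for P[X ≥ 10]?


μ = E[X] = 16/5, a = 10.
Markov: P[X ≥ 10] ≤ μ/a = (16/5)/10 = 8/25.
Numerically: ≈ 0.320.
(Since a = 10 > μ = 3.200, the bound 8/25 is < 1 and informative.)

P[X ≥ 10] ≤ 8/25 ≈ 0.320.


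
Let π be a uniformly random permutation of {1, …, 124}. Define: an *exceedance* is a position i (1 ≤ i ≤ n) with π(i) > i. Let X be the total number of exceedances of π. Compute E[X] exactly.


Write X = Σ_{i=1}^{124} X_i, where X_i = 1_{π(i) > i}.
For each fixed i, π(i) is uniform over {1, …, 124} (marginal of a uniform permutation), so P[π(i) > i] = (n − i)/n. Summing: Σ_{i=1}^{124} (n − i)/n = (0 + 1 + … + 123)/124 = 124(124 − 1)/(2·124) = (124 − 1)/2.
Hence E[X] = Σ_{i=1}^{124} (124 − i)/124 = 123/2 ≈ 61.500000.

E[X] = 123/2 = 61.500000.


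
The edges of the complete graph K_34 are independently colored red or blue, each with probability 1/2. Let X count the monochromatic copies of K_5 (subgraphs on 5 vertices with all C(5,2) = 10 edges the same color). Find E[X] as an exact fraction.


Let X = Σ_S X_S over the C(34, 5) = 278256 subsets S of size 5, where X_S = 1 if the K_5 on S is monochromatic.
For a fixed S, the K_5 on S has C(5, 2) = 10 edges. P[all 10 edges red] = (1/2)^10, and likewise for blue, so P[monochromatic] = 2·(1/2)^10 = 2^{1 − 10} = 1/512.
By linearity of expectation: E[X] = C(34, 5) · 2^{1 − 10} = 278256 · 1/512 = 17391/32.
Numerically: E[X] ≈ 543.46875.

E[X] = C(34,5)·2^(1−C(5,2)) = 17391/32 ≈ 543.46875.


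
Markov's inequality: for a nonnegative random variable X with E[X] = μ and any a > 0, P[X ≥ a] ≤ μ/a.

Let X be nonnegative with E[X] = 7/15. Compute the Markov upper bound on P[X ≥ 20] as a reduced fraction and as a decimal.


μ = E[X] = 7/15, a = 20.
Markov: P[X ≥ 20] ≤ μ/a = (7/15)/20 = 7/300.
Numerically: ≈ 0.023333.
(Since a = 20 > μ = 0.466667, the bound 7/300 is < 1 and informative.)

P[X ≥ 20] ≤ 7/300 ≈ 0.023333.


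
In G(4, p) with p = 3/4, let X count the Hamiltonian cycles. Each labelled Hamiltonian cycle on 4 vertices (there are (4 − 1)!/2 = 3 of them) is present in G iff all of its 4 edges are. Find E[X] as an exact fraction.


K_4 has (4 − 1)!/2 = 3 labelled Hamiltonian cycles.
For each such Hamiltonian cycle H, let X_H = 1 if all 4 edges of H are present in G. Then P[X_H = 1] = p^{4} = (3/4)^{4} = 81/256.
By linearity of expectation: E[X] = Σ_H E[X_H] = 3 · p^{4} = 3 · 81/256 = 243/256.
Numerically: E[X] ≈ 0.949219.

E[X] = 3 · (3/4)^{4} = 243/256 ≈ 0.949219.


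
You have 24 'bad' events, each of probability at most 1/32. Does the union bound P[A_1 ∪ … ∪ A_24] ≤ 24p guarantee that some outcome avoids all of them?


Union bound: P[∪_{i=1}^{24} A_i] ≤ Σ_i P[A_i] ≤ 24·p = 24·(1/32) = 3/4.
Numerically: 3/4 ≈ 0.750000.
Is 3/4 < 1? YES.
Since P[∪ A_i] ≤ 3/4 < 1, the complement has P[∩ A_i^c] ≥ 1 − 3/4 = 1/4 > 0, so some outcome avoids every A_i.

24·p = 3/4 ≈ 0.750000; existence CERTIFIED by the union bound.


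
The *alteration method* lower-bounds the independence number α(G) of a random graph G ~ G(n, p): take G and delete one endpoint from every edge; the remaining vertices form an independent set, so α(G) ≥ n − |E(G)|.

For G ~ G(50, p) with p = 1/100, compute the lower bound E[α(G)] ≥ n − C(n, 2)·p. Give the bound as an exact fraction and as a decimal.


E[|E(G)|] = C(50, 2)·p = 1225 · (1/100) = 49/4.
E[α(G)] ≥ n − E[|E(G)|] = 50 − 49/4 = 151/4.
Numerically: ≈ 37.750.
(This is only a lower bound; the true E[α(G)] may be larger.)

E[α(G)] ≥ 151/4 ≈ 37.750.


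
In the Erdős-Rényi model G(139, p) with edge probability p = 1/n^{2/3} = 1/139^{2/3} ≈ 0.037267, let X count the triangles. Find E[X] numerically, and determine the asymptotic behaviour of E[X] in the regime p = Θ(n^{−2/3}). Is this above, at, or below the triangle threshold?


Number of potential triangles: C(139, 3) = 437989.
Each occurs with probability p³ ≈ (0.037267)³ ≈ 5.1757155e-05.
By linearity: E[X] = C(139, 3)·p³ ≈ 437989 · 5.1757155e-05 ≈ 22.66906.
Since α = 2/3 < 1, p = c/n^{2/3} ≫ 1/n is above the triangle threshold p ~ 1/n. Asymptotically E[X] ~ (c³/6)·n^{3(1−α)} = (1³/6)·n^{1} → ∞; triangles are abundant w.h.p.

E[X] ≈ 22.66906; in regime p = Θ(1/n^{2/3}) E[X] diverges (above the triangle threshold p ~ 1/n).


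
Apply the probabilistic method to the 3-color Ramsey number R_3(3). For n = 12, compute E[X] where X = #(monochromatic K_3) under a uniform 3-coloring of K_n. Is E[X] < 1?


E[X] = C(12, 3) · 3^{1 − 3} = 220 · 3^{−2} = 220/9.
As a reduced fraction: E[X] = 220/9 ≈ 24.444444.
Is E[X] < 1? NO.
Since E[X] ≥ 1, the first-moment bound is inconclusive at n = 12; it does NOT by itself certify R_3(3) > 12.

E[X] = 220/9 ≈ 24.444444; E[X] ≥ 1; first-moment method inconclusive here.


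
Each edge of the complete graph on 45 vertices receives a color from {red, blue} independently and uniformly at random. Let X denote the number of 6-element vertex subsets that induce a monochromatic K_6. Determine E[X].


Let X = Σ_S X_S over the C(45, 6) = 8145060 subsets S of size 6, where X_S = 1 if the K_6 on S is monochromatic.
For a fixed S, the K_6 on S has C(6, 2) = 15 edges. P[all 15 edges red] = (1/2)^15, and likewise for blue, so P[monochromatic] = 2·(1/2)^15 = 2^{1 − 15} = 1/16384.
By linearity of expectation: E[X] = C(45, 6) · 2^{1 − 15} = 8145060 · 1/16384 = 2036265/4096.
Numerically: E[X] ≈ 497.1350.

E[X] = C(45,6)·2^(1−C(6,2)) = 2036265/4096 ≈ 497.1350.


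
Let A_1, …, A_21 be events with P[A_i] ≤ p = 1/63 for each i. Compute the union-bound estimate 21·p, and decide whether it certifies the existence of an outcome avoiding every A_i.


Union bound: P[∪_{i=1}^{21} A_i] ≤ Σ_i P[A_i] ≤ 21·p = 21·(1/63) = 1/3.
Numerically: 1/3 ≈ 0.3333.
Is 1/3 < 1? YES.
Since P[∪ A_i] ≤ 1/3 < 1, the complement has P[∩ A_i^c] ≥ 1 − 1/3 = 2/3 > 0, so some outcome avoids every A_i.

21·p = 1/3 ≈ 0.3333; existence CERTIFIED by the union bound.


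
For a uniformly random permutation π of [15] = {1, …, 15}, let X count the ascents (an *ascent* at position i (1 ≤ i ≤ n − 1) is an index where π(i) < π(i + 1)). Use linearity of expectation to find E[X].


Write X = Σ X_I over i = 1, …, 14, with X_I the indicator of one ascent.
There are 14 indicators.
For each fixed i, the pair (π(i), π(i+1)) is a uniformly random ordered pair of distinct values from {1, …, 15}; by symmetry P[π(i) < π(i+1)] = 1/2.
By linearity: E[X] = 14 · (1/2) = (15 − 1) · (1/2) = 7 ≈ 7.000.

E[X] = 7 = 7.000.


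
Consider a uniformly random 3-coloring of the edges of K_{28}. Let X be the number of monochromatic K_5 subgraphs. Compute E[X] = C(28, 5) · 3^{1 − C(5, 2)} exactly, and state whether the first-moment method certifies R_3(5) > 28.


E[X] = C(28, 5) · 3^{1 − 10} = 98280 · 3^{−9} = 98280/19683.
As a reduced fraction: E[X] = 3640/729 ≈ 4.9931.
Is E[X] < 1? NO.
Since E[X] ≥ 1, the first-moment bound is inconclusive at n = 28; it does NOT by itself certify R_3(5) > 28.

E[X] = 3640/729 ≈ 4.9931; E[X] ≥ 1; first-moment method inconclusive here.


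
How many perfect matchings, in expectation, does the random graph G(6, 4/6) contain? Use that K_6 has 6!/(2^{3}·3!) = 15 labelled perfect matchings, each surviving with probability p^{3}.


K_6 has 6!/(2^{3}·3!) = 15 labelled perfect matchings.
For each such perfect matching H, let X_H = 1 if all 3 edges of H are present in G. Then P[X_H = 1] = p^{3} = (2/3)^{3} = 8/27.
By linearity: E[X] = Σ_H E[X_H] = 15 · p^{3} = 15 · 8/27 = 40/9.
Numerically: E[X] ≈ 4.444.

E[X] = 15 · (2/3)^{3} = 40/9 ≈ 4.444.


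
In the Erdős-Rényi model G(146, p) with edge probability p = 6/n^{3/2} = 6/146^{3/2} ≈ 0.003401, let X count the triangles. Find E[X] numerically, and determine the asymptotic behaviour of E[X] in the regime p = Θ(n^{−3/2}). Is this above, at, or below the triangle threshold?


Number of potential triangles: C(146, 3) = 508080.
Each occurs with probability p³ ≈ (0.003401)³ ≈ 3.934286e-08.
By linearity: E[X] = C(146, 3)·p³ ≈ 508080 · 3.934286e-08 ≈ 0.0200.
Since α = 3/2 > 1, p = c/n^{3/2} = o(1/n) is below the triangle threshold p ~ 1/n. Asymptotically E[X] ~ (c³/6)·n^{3(1−α)} = (6³/6)·n^{-1.5} → 0, so by Markov's inequality G has no triangles w.h.p.

E[X] ≈ 0.0200; in regime p = Θ(1/n^{3/2}) E[X] tends to 0 (below the triangle threshold p ~ 1/n).


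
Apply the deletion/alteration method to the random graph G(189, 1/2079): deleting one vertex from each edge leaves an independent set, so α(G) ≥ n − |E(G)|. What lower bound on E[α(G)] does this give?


E[|E(G)|] = C(189, 2)·p = 17766 · (1/2079) = 94/11.
E[α(G)] ≥ n − E[|E(G)|] = 189 − 94/11 = 1985/11.
Numerically: ≈ 180.45455.
(This is only a lower bound; the true E[α(G)] may be larger.)

E[α(G)] ≥ 1985/11 ≈ 180.45455.


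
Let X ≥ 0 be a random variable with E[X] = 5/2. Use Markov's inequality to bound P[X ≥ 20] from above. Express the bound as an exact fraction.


μ = E[X] = 5/2, a = 20.
Markov: P[X ≥ 20] ≤ μ/a = (5/2)/20 = 1/8.
Numerically: ≈ 0.1250.
(Since a = 20 > μ = 2.5000, the bound 1/8 is < 1 and informative.)

P[X ≥ 20] ≤ 1/8 ≈ 0.1250.


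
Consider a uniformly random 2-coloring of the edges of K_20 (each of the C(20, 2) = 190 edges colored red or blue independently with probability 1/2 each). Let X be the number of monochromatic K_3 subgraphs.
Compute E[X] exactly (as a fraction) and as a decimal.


Let X = Σ_S X_S over the C(20, 3) = 1140 subsets S of size 3, where X_S = 1 if the K_3 on S is monochromatic.
For a fixed S, the K_3 on S has C(3, 2) = 3 edges. P[all 3 edges red] = (1/2)^3, and likewise for blue, so P[monochromatic] = 2·(1/2)^3 = 2^{1 − 3} = 1/4.
By linearity of expectation: E[X] = C(20, 3) · 2^{1 − 3} = 1140 · 1/4 = 285.
Numerically: E[X] ≈ 285.0000.

E[X] = C(20,3)·2^(1−C(3,2)) = 285 ≈ 285.0000.


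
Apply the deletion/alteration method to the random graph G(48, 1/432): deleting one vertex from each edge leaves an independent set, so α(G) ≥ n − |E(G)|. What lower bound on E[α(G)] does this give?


E[|E(G)|] = C(48, 2)·p = 1128 · (1/432) = 47/18.
E[α(G)] ≥ n − E[|E(G)|] = 48 − 47/18 = 817/18.
Numerically: ≈ 45.38889.
(This is only a lower bound; the true E[α(G)] may be larger.)

E[α(G)] ≥ 817/18 ≈ 45.38889.


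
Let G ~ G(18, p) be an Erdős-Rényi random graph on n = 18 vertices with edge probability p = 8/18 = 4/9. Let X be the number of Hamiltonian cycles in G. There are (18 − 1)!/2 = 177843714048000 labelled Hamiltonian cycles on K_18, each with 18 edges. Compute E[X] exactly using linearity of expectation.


K_18 has (18 − 1)!/2 = 177843714048000 labelled Hamiltonian cycles.
For each such Hamiltonian cycle H, let X_H = 1 if all 18 edges of H are present in G. Then P[X_H = 1] = p^{18} = (4/9)^{18} = 68719476736/150094635296999121.
Summing the indicators: E[X] = Σ_H E[X_H] = 177843714048000 · p^{18} = 177843714048000 · 68719476736/150094635296999121 = 16764508875398316032000/205891132094649.
Numerically: E[X] ≈ 8.1424e+07.

E[X] = 177843714048000 · (4/9)^{18} = 16764508875398316032000/205891132094649 ≈ 8.1424e+07.


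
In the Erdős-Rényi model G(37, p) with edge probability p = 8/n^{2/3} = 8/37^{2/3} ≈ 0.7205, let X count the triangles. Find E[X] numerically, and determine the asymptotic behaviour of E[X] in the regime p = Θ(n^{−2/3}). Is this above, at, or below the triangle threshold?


Number of potential triangles: C(37, 3) = 7770.
Each occurs with probability p³ ≈ (0.7205)³ ≈ 3.739956e-01.
By linearity: E[X] = C(37, 3)·p³ ≈ 7770 · 3.739956e-01 ≈ 2905.9459.
Since α = 2/3 < 1, p = c/n^{2/3} ≫ 1/n is above the triangle threshold p ~ 1/n. Asymptotically E[X] ~ (c³/6)·n^{3(1−α)} = (8³/6)·n^{1} → ∞; triangles are abundant w.h.p.

E[X] ≈ 2905.9459; in regime p = Θ(1/n^{2/3}) E[X] diverges (above the triangle threshold p ~ 1/n).


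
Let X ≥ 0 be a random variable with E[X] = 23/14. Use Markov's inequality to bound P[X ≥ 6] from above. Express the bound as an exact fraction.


μ = E[X] = 23/14, a = 6.
Markov: P[X ≥ 6] ≤ μ/a = (23/14)/6 = 23/84.
Numerically: ≈ 0.274.
(Since a = 6 > μ = 1.643, the bound 23/84 is < 1 and informative.)

P[X ≥ 6] ≤ 23/84 ≈ 0.274.


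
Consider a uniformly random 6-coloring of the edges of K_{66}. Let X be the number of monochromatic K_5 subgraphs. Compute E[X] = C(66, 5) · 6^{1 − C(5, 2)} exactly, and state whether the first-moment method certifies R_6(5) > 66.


E[X] = C(66, 5) · 6^{1 − 10} = 8936928 · 6^{−9} = 8936928/10077696.
As a reduced fraction: E[X] = 31031/34992 ≈ 0.886803.
Is E[X] < 1? YES.
Since E[X] < 1, there exists a 6-coloring of K_{66} with no monochromatic K_5; hence R_6(5) > 66.

E[X] = 31031/34992 ≈ 0.886803; E[X] < 1, so R_6(5) > 66.


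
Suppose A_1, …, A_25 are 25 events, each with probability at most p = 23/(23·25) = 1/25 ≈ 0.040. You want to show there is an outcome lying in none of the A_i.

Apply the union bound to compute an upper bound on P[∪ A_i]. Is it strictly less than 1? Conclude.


Union bound: P[∪_{i=1}^{25} A_i] ≤ Σ_i P[A_i] ≤ 25·p = 25·(1/25) = 1.
Numerically: 1 ≈ 1.000.
Is 1 < 1? NO.
Since the bound 1 is ≥ 1, the union bound is uninformative here; it does NOT by itself certify existence.

25·p = 1 ≈ 1.000; existence NOT certified by the union bound.


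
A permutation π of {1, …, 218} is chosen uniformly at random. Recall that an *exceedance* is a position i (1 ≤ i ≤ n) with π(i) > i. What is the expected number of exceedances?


Write X = Σ_{i=1}^{218} X_i, where X_i = 1_{π(i) > i}.
For each fixed i, π(i) is uniform over {1, …, 218} (marginal of a uniform permutation), so P[π(i) > i] = (n − i)/n. Summing: Σ_{i=1}^{218} (n − i)/n = (0 + 1 + … + 217)/218 = 218(218 − 1)/(2·218) = (218 − 1)/2.
Hence E[X] = Σ_{i=1}^{218} (218 − i)/218 = 217/2 ≈ 108.5000.

E[X] = 217/2 = 108.5000.


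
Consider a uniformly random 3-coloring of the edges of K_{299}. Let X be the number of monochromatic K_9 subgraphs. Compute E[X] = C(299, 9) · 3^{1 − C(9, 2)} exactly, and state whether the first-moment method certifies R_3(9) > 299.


E[X] = C(299, 9) · 3^{1 − 36} = 46610674441390059 · 3^{−35} = 46610674441390059/50031545098999707.
As a reduced fraction: E[X] = 15536891480463353/16677181699666569 ≈ 0.932.
Is E[X] < 1? YES.
Since E[X] < 1, there exists a 3-coloring of K_{299} with no monochromatic K_9; hence R_3(9) > 299.

E[X] = 15536891480463353/16677181699666569 ≈ 0.932; E[X] < 1, so R_3(9) > 299.


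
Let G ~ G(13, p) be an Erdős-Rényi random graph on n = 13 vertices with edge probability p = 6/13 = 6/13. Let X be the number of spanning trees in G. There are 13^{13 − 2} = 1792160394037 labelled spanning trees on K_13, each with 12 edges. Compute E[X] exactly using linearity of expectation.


K_13 has 13^{13 − 2} = 1792160394037 labelled spanning trees.
For each such spanning tree H, let X_H = 1 if all 12 edges of H are present in G. Then P[X_H = 1] = p^{12} = (6/13)^{12} = 2176782336/23298085122481.
By linearity: E[X] = Σ_H E[X_H] = 1792160394037 · p^{12} = 1792160394037 · 2176782336/23298085122481 = 2176782336/13.
Numerically: E[X] ≈ 1.674e+08.

E[X] = 1792160394037 · (6/13)^{12} = 2176782336/13 ≈ 1.674e+08.


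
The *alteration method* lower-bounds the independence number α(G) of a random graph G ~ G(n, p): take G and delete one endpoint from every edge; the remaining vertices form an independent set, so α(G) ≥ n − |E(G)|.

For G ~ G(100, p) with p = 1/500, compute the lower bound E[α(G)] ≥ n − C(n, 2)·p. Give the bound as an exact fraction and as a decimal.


E[|E(G)|] = C(100, 2)·p = 4950 · (1/500) = 99/10.
E[α(G)] ≥ n − E[|E(G)|] = 100 − 99/10 = 901/10.
Numerically: ≈ 90.100000.
(This is only a lower bound; the true E[α(G)] may be larger.)

E[α(G)] ≥ 901/10 ≈ 90.100000.


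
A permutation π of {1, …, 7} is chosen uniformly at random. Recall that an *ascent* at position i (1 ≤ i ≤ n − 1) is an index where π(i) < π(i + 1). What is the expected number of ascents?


Write X = Σ X_I over i = 1, …, 6, with X_I the indicator of one ascent.
There are 6 indicators.
For each fixed i, the pair (π(i), π(i+1)) is a uniformly random ordered pair of distinct values from {1, …, 7}; by symmetry P[π(i) < π(i+1)] = 1/2.
By linearity: E[X] = 6 · (1/2) = (7 − 1) · (1/2) = 3 ≈ 3.000.

E[X] = 3 = 3.000.


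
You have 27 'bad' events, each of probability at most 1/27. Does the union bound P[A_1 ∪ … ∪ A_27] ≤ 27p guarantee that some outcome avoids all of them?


Union bound: P[∪_{i=1}^{27} A_i] ≤ Σ_i P[A_i] ≤ 27·p = 27·(1/27) = 1.
Numerically: 1 ≈ 1.0000.
Is 1 < 1? NO.
Since the bound 1 is ≥ 1, the union bound is uninformative here; it does NOT by itself certify existence.

27·p = 1 ≈ 1.0000; existence NOT certified by the union bound.


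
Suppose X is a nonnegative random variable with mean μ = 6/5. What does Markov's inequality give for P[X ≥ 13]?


μ = E[X] = 6/5, a = 13.
Markov: P[X ≥ 13] ≤ μ/a = (6/5)/13 = 6/65.
Numerically: ≈ 0.0923.
(Since a = 13 > μ = 1.2000, the bound 6/65 is < 1 and informative.)

P[X ≥ 13] ≤ 6/65 ≈ 0.0923.


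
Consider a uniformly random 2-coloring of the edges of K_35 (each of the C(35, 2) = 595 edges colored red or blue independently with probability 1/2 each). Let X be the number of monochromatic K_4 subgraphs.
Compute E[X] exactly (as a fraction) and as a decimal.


Let X = Σ_S X_S over the C(35, 4) = 52360 subsets S of size 4, where X_S = 1 if the K_4 on S is monochromatic.
For a fixed S, the K_4 on S has C(4, 2) = 6 edges. P[all 6 edges red] = (1/2)^6, and likewise for blue, so P[monochromatic] = 2·(1/2)^6 = 2^{1 − 6} = 1/32.
By linearity: E[X] = C(35, 4) · 2^{1 − 6} = 52360 · 1/32 = 6545/4.
Numerically: E[X] ≈ 1636.250.

E[X] = C(35,4)·2^(1−C(4,2)) = 6545/4 ≈ 1636.250.


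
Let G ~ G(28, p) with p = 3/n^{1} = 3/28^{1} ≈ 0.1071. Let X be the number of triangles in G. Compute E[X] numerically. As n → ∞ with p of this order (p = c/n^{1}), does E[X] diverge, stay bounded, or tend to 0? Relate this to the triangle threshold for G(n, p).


Number of potential triangles: C(28, 3) = 3276.
Each occurs with probability p³ ≈ (0.1071)³ ≈ 1.229956e-03.
By linearity: E[X] = C(28, 3)·p³ ≈ 3276 · 1.229956e-03 ≈ 4.0293.
Here α = 1, so p = 3/n is exactly at the triangle threshold p ~ 1/n. Asymptotically E[X] → c³/6 = 3³/6 = 9/2 ≈ 4.5000, a bounded constant. In this regime the triangle count is asymptotically Poisson(c³/6).

E[X] ≈ 4.0293; in regime p = Θ(1/n^{1}) E[X] stays bounded (at the triangle threshold p ~ 1/n).


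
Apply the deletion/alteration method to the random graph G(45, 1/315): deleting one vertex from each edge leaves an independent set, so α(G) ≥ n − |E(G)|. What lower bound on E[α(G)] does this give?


E[|E(G)|] = C(45, 2)·p = 990 · (1/315) = 22/7.
E[α(G)] ≥ n − E[|E(G)|] = 45 − 22/7 = 293/7.
Numerically: ≈ 41.857143.
(This is only a lower bound; the true E[α(G)] may be larger.)

E[α(G)] ≥ 293/7 ≈ 41.857143.


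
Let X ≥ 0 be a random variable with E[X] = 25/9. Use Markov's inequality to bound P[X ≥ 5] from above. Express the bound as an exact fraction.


μ = E[X] = 25/9, a = 5.
Markov: P[X ≥ 5] ≤ μ/a = (25/9)/5 = 5/9.
Numerically: ≈ 0.55556.
(Since a = 5 > μ = 2.77778, the bound 5/9 is < 1 and informative.)

P[X ≥ 5] ≤ 5/9 ≈ 0.55556.


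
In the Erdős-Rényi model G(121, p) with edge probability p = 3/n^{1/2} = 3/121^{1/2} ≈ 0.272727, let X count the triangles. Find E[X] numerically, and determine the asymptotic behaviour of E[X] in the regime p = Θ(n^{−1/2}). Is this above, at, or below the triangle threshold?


Number of potential triangles: C(121, 3) = 287980.
Each occurs with probability p³ ≈ (0.272727)³ ≈ 2.02854996e-02.
By linearity: E[X] = C(121, 3)·p³ ≈ 287980 · 2.02854996e-02 ≈ 5841.818182.
Since α = 1/2 < 1, p = c/n^{1/2} ≫ 1/n is above the triangle threshold p ~ 1/n. Asymptotically E[X] ~ (c³/6)·n^{3(1−α)} = (3³/6)·n^{1.5} → ∞; triangles are abundant w.h.p.

E[X] ≈ 5841.818182; in regime p = Θ(1/n^{1/2}) E[X] diverges (above the triangle threshold p ~ 1/n).
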